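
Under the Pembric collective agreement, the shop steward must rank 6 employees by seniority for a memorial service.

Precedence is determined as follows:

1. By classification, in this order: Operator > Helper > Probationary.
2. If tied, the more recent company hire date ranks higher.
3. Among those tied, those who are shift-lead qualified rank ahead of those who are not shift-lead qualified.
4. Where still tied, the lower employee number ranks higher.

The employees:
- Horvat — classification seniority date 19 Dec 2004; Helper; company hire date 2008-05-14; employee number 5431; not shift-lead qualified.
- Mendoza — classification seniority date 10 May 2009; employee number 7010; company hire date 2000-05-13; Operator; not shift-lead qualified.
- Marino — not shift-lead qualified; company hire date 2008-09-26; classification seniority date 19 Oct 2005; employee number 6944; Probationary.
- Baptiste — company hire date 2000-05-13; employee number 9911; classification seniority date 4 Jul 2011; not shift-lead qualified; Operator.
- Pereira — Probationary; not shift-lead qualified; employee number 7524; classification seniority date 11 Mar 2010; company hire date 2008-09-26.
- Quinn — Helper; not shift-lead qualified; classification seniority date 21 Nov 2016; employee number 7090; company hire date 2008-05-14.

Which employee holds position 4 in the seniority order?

By classification: Mendoza and Baptiste (Operator); then Horvat and Quinn (Helper); then Marino and Pereira (Probationary).
Mendoza and Baptiste both have company hire date 2000-05-13, so the next rule applies.
Mendoza and Baptiste are each not shift-lead qualified, so the next rule applies.
Among Mendoza and Baptiste, by employee number (lower first): Mendoza (7010) before Baptiste (9911).
Horvat and Quinn both have company hire date 2008-05-14, so the next rule applies.
Horvat and Quinn are each not shift-lead qualified, so the next rule applies.
Among Horvat and Quinn, by employee number (lower first): Horvat (5431) before Quinn (7090).
Marino and Pereira both have company hire date 2008-09-26, so the next rule applies.
Marino and Pereira are each not shift-lead qualified, so the next rule applies.
Among Marino and Pereira, by employee number (lower first): Marino (6944) before Pereira (7524).
Order: Mendoza, Baptiste, Horvat, Quinn, Marino, Pereira.

Quinn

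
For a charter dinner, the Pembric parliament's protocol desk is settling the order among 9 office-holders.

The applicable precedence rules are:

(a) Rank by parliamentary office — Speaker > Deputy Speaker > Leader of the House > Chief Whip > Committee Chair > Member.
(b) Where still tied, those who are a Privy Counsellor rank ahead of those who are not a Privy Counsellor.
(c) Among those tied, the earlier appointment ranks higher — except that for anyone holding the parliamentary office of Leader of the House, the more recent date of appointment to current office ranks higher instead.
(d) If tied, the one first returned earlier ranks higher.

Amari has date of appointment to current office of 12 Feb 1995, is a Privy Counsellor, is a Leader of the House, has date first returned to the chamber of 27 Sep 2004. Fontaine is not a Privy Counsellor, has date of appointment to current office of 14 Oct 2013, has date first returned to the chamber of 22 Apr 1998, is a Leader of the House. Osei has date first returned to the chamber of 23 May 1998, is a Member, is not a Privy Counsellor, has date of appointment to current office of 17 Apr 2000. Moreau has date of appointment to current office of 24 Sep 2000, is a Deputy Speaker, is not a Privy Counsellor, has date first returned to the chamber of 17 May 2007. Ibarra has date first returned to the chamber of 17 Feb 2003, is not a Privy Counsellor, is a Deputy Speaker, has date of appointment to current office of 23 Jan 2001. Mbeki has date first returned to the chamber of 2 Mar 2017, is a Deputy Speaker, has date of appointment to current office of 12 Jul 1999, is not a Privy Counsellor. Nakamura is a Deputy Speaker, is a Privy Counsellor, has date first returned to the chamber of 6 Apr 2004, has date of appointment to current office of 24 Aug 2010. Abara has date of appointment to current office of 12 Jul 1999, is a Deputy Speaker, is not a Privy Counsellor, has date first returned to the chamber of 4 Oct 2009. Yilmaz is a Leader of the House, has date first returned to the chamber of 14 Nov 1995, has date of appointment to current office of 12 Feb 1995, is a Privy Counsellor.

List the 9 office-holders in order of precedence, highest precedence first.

By parliamentary office: Nakamura, Abara, Mbeki, Moreau and Ibarra (Deputy Speaker); then Yilmaz, Amari and Fontaine (Leader of the House); then Osei (Member).
Among Nakamura, Abara, Mbeki, Moreau and Ibarra, a Privy Counsellor before not a Privy Counsellor: Nakamura (a Privy Counsellor) before Abara, Mbeki, Moreau and Ibarra (not a Privy Counsellor).
Among Abara, Mbeki, Moreau and Ibarra, by date of appointment to current office (earlier first): Abara and Mbeki (12 Jul 1999) before Moreau (24 Sep 2000) before Ibarra (23 Jan 2001).
Among Abara and Mbeki, by date first returned to the chamber (earlier first): Abara (4 Oct 2009) before Mbeki (2 Mar 2017).
Among Yilmaz, Amari and Fontaine, a Privy Counsellor before not a Privy Counsellor: Yilmaz and Amari (a Privy Counsellor) before Fontaine (not a Privy Counsellor).
Yilmaz and Amari both have date of appointment to current office 12 Feb 1995, so the next rule applies.
Among Yilmaz and Amari, by date first returned to the chamber (earlier first): Yilmaz (14 Nov 1995) before Amari (27 Sep 2004).
Full order: Nakamura, Abara, Mbeki, Moreau, Ibarra, Yilmaz, Amari, Fontaine, Osei.

Nakamura, Abara, Mbeki, Moreau, Ibarra, Yilmaz, Amari, Fontaine, Osei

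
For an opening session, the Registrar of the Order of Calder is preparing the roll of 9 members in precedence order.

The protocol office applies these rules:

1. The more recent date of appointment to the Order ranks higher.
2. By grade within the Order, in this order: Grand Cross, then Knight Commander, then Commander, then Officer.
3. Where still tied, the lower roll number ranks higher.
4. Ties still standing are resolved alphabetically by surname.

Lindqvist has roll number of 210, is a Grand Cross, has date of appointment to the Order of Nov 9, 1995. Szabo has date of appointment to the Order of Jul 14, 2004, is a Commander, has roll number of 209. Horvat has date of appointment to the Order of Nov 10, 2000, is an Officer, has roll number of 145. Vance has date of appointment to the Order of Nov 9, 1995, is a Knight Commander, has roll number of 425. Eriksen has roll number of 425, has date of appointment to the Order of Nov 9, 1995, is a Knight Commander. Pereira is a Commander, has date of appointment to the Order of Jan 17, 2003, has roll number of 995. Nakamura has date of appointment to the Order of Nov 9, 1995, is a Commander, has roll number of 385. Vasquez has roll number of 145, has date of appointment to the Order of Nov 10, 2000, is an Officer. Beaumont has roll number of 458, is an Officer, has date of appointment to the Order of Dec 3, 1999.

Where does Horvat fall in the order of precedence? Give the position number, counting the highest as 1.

3

By date of appointment to the Order (later first): Szabo (Jul 14, 2004); then Pereira (Jan 17, 2003); then Horvat and Vasquez (both Nov 10, 2000); then Beaumont (Dec 3, 1999); then Lindqvist, Eriksen, Vance and Nakamura (each Nov 9, 1995).
Horvat and Vasquez are each Officer, so the next rule applies.
Horvat and Vasquez both have roll number 145, so the next rule applies.
Among Horvat and Vasquez, alphabetically by surname: Horvat before Vasquez.
Among Lindqvist, Eriksen, Vance and Nakamura, by grade within the Order: Lindqvist (Grand Cross) before Eriksen and Vance (Knight Commander) before Nakamura (Commander).
Eriksen and Vance both have roll number 425, so the next rule applies.
Among Eriksen and Vance, alphabetically by surname: Eriksen before Vance.
Order: Szabo, Pereira, Horvat, Vasquez, Beaumont, Lindqvist, Eriksen, Vance, Nakamura. So position 3.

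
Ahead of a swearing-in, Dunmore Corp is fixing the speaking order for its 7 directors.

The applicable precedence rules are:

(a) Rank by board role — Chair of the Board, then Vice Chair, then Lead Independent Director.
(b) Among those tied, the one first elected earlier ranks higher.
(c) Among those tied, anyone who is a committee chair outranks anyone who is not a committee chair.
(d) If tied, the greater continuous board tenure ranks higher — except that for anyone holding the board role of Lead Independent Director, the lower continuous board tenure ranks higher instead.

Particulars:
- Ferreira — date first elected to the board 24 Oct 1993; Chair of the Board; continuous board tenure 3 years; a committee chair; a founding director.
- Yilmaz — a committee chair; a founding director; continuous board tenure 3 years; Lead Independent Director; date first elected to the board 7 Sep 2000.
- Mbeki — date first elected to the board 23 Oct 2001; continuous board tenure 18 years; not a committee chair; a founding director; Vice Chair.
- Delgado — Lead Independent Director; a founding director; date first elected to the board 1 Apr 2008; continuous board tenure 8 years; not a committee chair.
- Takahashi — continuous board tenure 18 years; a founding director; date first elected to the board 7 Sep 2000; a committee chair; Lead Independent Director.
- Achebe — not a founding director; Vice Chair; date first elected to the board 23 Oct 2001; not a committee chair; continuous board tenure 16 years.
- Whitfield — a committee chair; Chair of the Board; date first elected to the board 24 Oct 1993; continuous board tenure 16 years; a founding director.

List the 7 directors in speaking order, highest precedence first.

By board role: Whitfield and Ferreira (Chair of the Board); then Mbeki and Achebe (Vice Chair); then Yilmaz, Takahashi and Delgado (Lead Independent Director).
Whitfield and Ferreira both have date first elected to the board 24 Oct 1993, so the next rule applies.
Whitfield and Ferreira are each a committee chair, so the next rule applies.
Among Whitfield and Ferreira, by continuous board tenure (higher first): Whitfield (16 years) before Ferreira (3 years).
Mbeki and Achebe both have date first elected to the board 23 Oct 2001, so the next rule applies.
Mbeki and Achebe are each not a committee chair, so the next rule applies.
Among Mbeki and Achebe, by continuous board tenure (higher first): Mbeki (18 years) before Achebe (16 years).
Among Yilmaz, Takahashi and Delgado, by date first elected to the board (earlier first): Yilmaz and Takahashi (7 Sep 2000) before Delgado (1 Apr 2008).
Yilmaz and Takahashi are each a committee chair, so the next rule applies.
Among Yilmaz and Takahashi, by continuous board tenure (lower first) (reversed rule for this group): Yilmaz (3 years) before Takahashi (18 years).
Full order: Whitfield, Ferreira, Mbeki, Achebe, Yilmaz, Takahashi, Delgado.

Whitfield, Ferreira, Mbeki, Achebe, Yilmaz, Takahashi, Delgado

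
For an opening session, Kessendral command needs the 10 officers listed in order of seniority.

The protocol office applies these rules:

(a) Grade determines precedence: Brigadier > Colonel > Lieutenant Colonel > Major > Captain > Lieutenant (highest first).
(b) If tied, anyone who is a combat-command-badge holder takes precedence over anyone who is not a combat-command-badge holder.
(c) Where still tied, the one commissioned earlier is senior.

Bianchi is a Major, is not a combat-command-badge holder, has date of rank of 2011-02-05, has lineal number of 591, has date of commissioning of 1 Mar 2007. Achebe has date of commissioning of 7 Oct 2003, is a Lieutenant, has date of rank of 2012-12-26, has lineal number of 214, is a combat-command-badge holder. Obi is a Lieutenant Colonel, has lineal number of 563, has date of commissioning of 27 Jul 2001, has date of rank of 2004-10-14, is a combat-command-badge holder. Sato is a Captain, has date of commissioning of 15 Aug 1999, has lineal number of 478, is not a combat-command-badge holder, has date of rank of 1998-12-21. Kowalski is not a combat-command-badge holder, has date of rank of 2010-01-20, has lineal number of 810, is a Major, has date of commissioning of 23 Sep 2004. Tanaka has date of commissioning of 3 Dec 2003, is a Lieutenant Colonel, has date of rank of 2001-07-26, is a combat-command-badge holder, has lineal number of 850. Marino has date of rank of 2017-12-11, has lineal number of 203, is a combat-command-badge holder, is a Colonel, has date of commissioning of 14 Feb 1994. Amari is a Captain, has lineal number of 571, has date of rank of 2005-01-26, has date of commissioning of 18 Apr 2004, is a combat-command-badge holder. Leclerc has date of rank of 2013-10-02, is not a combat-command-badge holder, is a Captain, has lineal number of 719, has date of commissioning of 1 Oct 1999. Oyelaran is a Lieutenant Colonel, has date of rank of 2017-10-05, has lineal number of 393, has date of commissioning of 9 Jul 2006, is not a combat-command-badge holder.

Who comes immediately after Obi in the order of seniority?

Tanaka

By grade: Marino (Colonel); then Obi, Tanaka and Oyelaran (Lieutenant Colonel); then Kowalski and Bianchi (Major); then Amari, Sato and Leclerc (Captain); then Achebe (Lieutenant).
Among Obi, Tanaka and Oyelaran, a combat-command-badge holder before not a combat-command-badge holder: Obi and Tanaka (a combat-command-badge holder) before Oyelaran (not a combat-command-badge holder).
Among Obi and Tanaka, by date of commissioning (earlier first): Obi (27 Jul 2001) before Tanaka (3 Dec 2003).
Kowalski and Bianchi are each not a combat-command-badge holder, so the next rule applies.
Among Kowalski and Bianchi, by date of commissioning (earlier first): Kowalski (23 Sep 2004) before Bianchi (1 Mar 2007).
Among Amari, Sato and Leclerc, a combat-command-badge holder before not a combat-command-badge holder: Amari (a combat-command-badge holder) before Sato and Leclerc (not a combat-command-badge holder).
Among Sato and Leclerc, by date of commissioning (earlier first): Sato (15 Aug 1999) before Leclerc (1 Oct 1999).
Order: Marino, Obi, Tanaka, Oyelaran, Kowalski, Bianchi, Amari, Sato, Leclerc, Achebe.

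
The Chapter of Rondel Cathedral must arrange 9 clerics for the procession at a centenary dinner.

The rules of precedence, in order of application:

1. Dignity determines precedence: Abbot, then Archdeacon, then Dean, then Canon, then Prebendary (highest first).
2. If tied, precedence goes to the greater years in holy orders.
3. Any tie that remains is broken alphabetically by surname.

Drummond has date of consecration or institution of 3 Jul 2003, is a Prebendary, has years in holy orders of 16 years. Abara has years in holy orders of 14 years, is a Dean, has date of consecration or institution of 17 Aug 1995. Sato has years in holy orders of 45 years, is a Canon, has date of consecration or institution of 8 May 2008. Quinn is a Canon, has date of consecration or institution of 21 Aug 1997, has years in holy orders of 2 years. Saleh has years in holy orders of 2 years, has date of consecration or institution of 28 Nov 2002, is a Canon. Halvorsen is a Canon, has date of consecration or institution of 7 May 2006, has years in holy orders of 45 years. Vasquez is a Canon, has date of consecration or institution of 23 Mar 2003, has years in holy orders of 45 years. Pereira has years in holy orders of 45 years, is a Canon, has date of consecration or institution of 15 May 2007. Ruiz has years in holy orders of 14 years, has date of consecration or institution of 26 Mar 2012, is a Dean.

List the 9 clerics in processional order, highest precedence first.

By dignity: Abara and Ruiz (Dean); then Halvorsen, Pereira, Sato, Vasquez, Quinn and Saleh (Canon); then Drummond (Prebendary).
Abara and Ruiz both have years in holy orders 14 years, so the next rule applies.
Among Abara and Ruiz, alphabetically by surname: Abara before Ruiz.
Among Halvorsen, Pereira, Sato, Vasquez, Quinn and Saleh, by years in holy orders (higher first): Halvorsen, Pereira, Sato and Vasquez (45 years) before Quinn and Saleh (2 years).
Among Halvorsen, Pereira, Sato and Vasquez, alphabetically by surname: Halvorsen before Pereira before Sato before Vasquez.
Among Quinn and Saleh, alphabetically by surname: Quinn before Saleh.
Full order: Abara, Ruiz, Halvorsen, Pereira, Sato, Vasquez, Quinn, Saleh, Drummond.

Abara, Ruiz, Halvorsen, Pereira, Sato, Vasquez, Quinn, Saleh, Drummond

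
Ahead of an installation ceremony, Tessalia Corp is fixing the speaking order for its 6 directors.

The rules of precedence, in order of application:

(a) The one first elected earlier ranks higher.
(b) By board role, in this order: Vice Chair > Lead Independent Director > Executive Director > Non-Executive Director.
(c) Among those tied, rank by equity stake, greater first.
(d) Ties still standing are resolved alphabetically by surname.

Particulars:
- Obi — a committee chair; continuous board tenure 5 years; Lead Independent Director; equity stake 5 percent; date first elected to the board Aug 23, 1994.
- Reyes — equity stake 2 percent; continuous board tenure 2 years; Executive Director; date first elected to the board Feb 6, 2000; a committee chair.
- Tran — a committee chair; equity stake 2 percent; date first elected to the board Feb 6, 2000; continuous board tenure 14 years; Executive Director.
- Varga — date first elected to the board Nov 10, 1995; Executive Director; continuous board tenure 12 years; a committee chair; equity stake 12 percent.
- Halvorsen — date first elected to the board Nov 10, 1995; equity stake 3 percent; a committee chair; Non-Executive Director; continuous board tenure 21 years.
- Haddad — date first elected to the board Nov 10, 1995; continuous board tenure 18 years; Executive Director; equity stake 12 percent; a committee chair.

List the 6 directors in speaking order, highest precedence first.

By date first elected to the board (earlier first): Obi (Aug 23, 1994); then Haddad, Varga and Halvorsen (each Nov 10, 1995); then Reyes and Tran (both Feb 6, 2000).
Among Haddad, Varga and Halvorsen, by board role: Haddad and Varga (Executive Director) before Halvorsen (Non-Executive Director).
Haddad and Varga both have equity stake 12 percent, so the next rule applies.
Among Haddad and Varga, alphabetically by surname: Haddad before Varga.
Reyes and Tran are each Executive Director, so the next rule applies.
Reyes and Tran both have equity stake 2 percent, so the next rule applies.
Among Reyes and Tran, alphabetically by surname: Reyes before Tran.
Full order: Obi, Haddad, Varga, Halvorsen, Reyes, Tran.

Obi, Haddad, Varga, Halvorsen, Reyes, Tran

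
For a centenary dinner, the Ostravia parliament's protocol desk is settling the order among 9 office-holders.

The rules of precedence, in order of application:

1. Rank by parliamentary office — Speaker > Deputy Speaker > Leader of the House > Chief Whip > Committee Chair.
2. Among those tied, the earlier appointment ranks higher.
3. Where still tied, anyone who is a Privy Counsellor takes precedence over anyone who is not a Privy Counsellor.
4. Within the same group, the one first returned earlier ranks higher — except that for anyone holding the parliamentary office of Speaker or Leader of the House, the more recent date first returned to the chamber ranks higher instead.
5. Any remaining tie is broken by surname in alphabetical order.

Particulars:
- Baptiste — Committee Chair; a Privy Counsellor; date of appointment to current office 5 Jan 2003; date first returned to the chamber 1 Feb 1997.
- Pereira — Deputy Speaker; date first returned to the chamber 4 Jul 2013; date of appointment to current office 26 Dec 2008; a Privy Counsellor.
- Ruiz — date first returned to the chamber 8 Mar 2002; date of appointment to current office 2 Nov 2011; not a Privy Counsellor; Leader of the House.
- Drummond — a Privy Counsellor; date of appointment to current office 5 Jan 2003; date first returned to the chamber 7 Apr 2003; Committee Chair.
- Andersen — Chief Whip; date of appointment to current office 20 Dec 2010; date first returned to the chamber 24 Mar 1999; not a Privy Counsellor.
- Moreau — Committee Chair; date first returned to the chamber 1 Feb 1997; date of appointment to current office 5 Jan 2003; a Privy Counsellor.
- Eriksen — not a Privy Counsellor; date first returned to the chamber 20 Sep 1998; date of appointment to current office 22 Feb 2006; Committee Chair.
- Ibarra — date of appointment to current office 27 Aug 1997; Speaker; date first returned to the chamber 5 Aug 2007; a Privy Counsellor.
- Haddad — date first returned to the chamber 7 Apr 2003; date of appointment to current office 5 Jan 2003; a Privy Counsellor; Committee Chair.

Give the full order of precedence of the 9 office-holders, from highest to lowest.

By parliamentary office: Ibarra (Speaker); then Pereira (Deputy Speaker); then Ruiz (Leader of the House); then Andersen (Chief Whip); then Baptiste, Moreau, Drummond, Haddad and Eriksen (Committee Chair).
Among Baptiste, Moreau, Drummond, Haddad and Eriksen, by date of appointment to current office (earlier first): Baptiste, Moreau, Drummond and Haddad (5 Jan 2003) before Eriksen (22 Feb 2006).
Baptiste, Moreau, Drummond and Haddad are each a Privy Counsellor, so the next rule applies.
Among Baptiste, Moreau, Drummond and Haddad, by date first returned to the chamber (earlier first): Baptiste and Moreau (1 Feb 1997) before Drummond and Haddad (7 Apr 2003).
Among Baptiste and Moreau, alphabetically by surname: Baptiste before Moreau.
Among Drummond and Haddad, alphabetically by surname: Drummond before Haddad.
Full order: Ibarra, Pereira, Ruiz, Andersen, Baptiste, Moreau, Drummond, Haddad, Eriksen.

Ibarra, Pereira, Ruiz, Andersen, Baptiste, Moreau, Drummond, Haddad, Eriksen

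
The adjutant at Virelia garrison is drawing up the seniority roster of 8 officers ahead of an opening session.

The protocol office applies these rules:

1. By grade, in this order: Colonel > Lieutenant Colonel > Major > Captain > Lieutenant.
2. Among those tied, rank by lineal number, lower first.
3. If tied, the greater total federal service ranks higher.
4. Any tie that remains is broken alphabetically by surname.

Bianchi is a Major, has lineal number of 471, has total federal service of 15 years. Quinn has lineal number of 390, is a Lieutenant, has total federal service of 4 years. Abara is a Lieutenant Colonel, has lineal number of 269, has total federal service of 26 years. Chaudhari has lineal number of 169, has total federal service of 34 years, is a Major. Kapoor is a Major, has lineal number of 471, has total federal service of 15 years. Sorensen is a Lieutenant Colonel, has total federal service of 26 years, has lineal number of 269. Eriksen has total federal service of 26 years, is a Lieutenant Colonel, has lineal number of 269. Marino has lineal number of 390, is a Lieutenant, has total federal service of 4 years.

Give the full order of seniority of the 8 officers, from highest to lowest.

Abara, Eriksen, Sorensen, Chaudhari, Bianchi, Kapoor, Marino, Quinn

By grade: Abara, Eriksen and Sorensen (Lieutenant Colonel); then Chaudhari, Bianchi and Kapoor (Major); then Marino and Quinn (Lieutenant).
Abara, Eriksen and Sorensen all have lineal number 269, so the next rule applies.
Abara, Eriksen and Sorensen all have total federal service 26 years, so the next rule applies.
Among Abara, Eriksen and Sorensen, alphabetically by surname: Abara before Eriksen before Sorensen.
Among Chaudhari, Bianchi and Kapoor, by lineal number (lower first): Chaudhari (169) before Bianchi and Kapoor (471).
Bianchi and Kapoor both have total federal service 15 years, so the next rule applies.
Among Bianchi and Kapoor, alphabetically by surname: Bianchi before Kapoor.
Marino and Quinn both have lineal number 390, so the next rule applies.
Marino and Quinn both have total federal service 4 years, so the next rule applies.
Among Marino and Quinn, alphabetically by surname: Marino before Quinn.
Full order: Abara, Eriksen, Sorensen, Chaudhari, Bianchi, Kapoor, Marino, Quinn.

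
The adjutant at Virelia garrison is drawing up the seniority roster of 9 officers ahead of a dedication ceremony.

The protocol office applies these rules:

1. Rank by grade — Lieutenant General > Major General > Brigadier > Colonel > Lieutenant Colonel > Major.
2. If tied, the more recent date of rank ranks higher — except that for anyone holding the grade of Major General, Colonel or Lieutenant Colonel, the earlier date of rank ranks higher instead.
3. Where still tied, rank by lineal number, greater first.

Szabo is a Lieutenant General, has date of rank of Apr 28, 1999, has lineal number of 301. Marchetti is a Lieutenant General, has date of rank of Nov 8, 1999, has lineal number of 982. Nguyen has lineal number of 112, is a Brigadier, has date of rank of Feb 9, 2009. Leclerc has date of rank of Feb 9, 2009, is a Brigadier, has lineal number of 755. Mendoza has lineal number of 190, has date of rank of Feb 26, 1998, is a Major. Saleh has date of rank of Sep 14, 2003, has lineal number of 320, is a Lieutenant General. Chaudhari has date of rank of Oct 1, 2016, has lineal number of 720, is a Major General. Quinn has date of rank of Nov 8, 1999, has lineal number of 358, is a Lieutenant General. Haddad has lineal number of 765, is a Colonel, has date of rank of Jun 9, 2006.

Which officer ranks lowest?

By grade: Saleh, Marchetti, Quinn and Szabo (Lieutenant General); then Chaudhari (Major General); then Leclerc and Nguyen (Brigadier); then Haddad (Colonel); then Mendoza (Major).
Among Saleh, Marchetti, Quinn and Szabo, by date of rank (later first): Saleh (Sep 14, 2003) before Marchetti and Quinn (Nov 8, 1999) before Szabo (Apr 28, 1999).
Among Marchetti and Quinn, by lineal number (higher first): Marchetti (982) before Quinn (358).
Leclerc and Nguyen both have date of rank Feb 9, 2009, so the next rule applies.
Among Leclerc and Nguyen, by lineal number (higher first): Leclerc (755) before Nguyen (112).
Order: Saleh, Marchetti, Quinn, Szabo, Chaudhari, Leclerc, Nguyen, Haddad, Mendoza.

Mendoza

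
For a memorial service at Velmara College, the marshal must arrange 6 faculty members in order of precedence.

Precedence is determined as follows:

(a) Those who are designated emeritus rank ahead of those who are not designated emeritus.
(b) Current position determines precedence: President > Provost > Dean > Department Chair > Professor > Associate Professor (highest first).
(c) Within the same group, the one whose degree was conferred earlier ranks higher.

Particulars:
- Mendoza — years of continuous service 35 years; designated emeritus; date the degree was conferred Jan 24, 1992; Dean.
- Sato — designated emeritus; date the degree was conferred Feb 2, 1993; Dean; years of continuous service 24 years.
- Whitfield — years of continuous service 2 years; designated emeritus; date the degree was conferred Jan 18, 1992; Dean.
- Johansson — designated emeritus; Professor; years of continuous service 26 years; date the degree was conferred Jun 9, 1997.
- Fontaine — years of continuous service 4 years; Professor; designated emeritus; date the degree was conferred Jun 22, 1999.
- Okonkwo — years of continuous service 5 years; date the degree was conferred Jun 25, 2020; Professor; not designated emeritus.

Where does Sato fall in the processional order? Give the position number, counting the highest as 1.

By the first rule: Whitfield, Mendoza, Sato, Johansson and Fontaine (each designated emeritus); then Okonkwo (not designated emeritus).
Among Whitfield, Mendoza, Sato, Johansson and Fontaine, by current position: Whitfield, Mendoza and Sato (Dean) before Johansson and Fontaine (Professor).
Among Whitfield, Mendoza and Sato, by date the degree was conferred (earlier first): Whitfield (Jan 18, 1992) before Mendoza (Jan 24, 1992) before Sato (Feb 2, 1993).
Among Johansson and Fontaine, by date the degree was conferred (earlier first): Johansson (Jun 9, 1997) before Fontaine (Jun 22, 1999).
Order: Whitfield, Mendoza, Sato, Johansson, Fontaine, Okonkwo. So position 3.

3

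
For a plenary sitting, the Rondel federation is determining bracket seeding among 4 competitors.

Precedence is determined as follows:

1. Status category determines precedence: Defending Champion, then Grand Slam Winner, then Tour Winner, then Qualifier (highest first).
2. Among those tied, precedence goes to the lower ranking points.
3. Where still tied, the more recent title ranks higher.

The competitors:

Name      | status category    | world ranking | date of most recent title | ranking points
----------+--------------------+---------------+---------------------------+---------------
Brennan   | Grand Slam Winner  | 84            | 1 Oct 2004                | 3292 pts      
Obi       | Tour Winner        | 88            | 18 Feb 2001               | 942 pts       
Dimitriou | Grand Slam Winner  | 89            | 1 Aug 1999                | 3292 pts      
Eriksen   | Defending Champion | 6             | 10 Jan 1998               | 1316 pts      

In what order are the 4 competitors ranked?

Eriksen, Brennan, Dimitriou, Obi

By status category: Eriksen (Defending Champion); then Brennan and Dimitriou (Grand Slam Winner); then Obi (Tour Winner).
Brennan and Dimitriou both have ranking points 3292 pts, so the next rule applies.
Among Brennan and Dimitriou, by date of most recent title (later first): Brennan (1 Oct 2004) before Dimitriou (1 Aug 1999).
Full order: Eriksen, Brennan, Dimitriou, Obi.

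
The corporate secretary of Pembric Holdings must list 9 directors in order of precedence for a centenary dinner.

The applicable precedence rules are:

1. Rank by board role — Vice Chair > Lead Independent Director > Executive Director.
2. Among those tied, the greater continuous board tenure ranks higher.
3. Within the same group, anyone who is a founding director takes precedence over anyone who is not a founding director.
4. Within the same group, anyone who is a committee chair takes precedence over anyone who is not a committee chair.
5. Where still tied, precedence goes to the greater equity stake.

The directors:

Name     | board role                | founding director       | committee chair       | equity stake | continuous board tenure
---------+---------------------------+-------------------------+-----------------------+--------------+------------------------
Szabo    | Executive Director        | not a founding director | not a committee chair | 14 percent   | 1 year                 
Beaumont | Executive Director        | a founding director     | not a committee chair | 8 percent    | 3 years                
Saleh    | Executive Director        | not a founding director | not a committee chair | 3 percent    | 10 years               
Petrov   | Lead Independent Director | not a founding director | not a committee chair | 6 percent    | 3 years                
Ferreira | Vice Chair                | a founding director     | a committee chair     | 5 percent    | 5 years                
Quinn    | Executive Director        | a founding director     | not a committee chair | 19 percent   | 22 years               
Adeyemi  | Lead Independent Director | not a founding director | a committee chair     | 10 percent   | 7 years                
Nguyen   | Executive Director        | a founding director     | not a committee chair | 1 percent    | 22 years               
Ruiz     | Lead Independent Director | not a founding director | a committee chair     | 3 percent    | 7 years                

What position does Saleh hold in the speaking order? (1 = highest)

7

By board role: Ferreira (Vice Chair); then Adeyemi, Ruiz and Petrov (Lead Independent Director); then Quinn, Nguyen, Saleh, Beaumont and Szabo (Executive Director).
Among Adeyemi, Ruiz and Petrov, by continuous board tenure (higher first): Adeyemi and Ruiz (7 years) before Petrov (3 years).
Adeyemi and Ruiz are each not a founding director, so the next rule applies.
Adeyemi and Ruiz are each a committee chair, so the next rule applies.
Among Adeyemi and Ruiz, by equity stake (higher first): Adeyemi (10 percent) before Ruiz (3 percent).
Among Quinn, Nguyen, Saleh, Beaumont and Szabo, by continuous board tenure (higher first): Quinn and Nguyen (22 years) before Saleh (10 years) before Beaumont (3 years) before Szabo (1 year).
Quinn and Nguyen are each a founding director, so the next rule applies.
Quinn and Nguyen are each not a committee chair, so the next rule applies.
Among Quinn and Nguyen, by equity stake (higher first): Quinn (19 percent) before Nguyen (1 percent).
Order: Ferreira, Adeyemi, Ruiz, Petrov, Quinn, Nguyen, Saleh, Beaumont, Szabo. So position 7.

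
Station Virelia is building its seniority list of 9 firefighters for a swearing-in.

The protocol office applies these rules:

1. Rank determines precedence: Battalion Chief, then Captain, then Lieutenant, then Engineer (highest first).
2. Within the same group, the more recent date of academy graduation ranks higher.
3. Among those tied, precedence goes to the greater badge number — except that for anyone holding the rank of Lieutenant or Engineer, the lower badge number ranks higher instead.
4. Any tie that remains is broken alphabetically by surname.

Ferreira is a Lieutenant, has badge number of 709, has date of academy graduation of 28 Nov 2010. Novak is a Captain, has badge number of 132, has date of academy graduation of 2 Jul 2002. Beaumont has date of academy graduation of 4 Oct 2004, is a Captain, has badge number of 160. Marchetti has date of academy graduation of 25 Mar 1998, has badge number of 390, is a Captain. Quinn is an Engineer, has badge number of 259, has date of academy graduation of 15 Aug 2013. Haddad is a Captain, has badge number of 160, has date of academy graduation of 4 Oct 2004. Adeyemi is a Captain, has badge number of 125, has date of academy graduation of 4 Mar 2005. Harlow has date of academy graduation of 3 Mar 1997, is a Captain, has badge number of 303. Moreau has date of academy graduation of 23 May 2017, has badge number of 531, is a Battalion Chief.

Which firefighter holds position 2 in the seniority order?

By rank: Moreau (Battalion Chief); then Adeyemi, Beaumont, Haddad, Novak, Marchetti and Harlow (Captain); then Ferreira (Lieutenant); then Quinn (Engineer).
Among Adeyemi, Beaumont, Haddad, Novak, Marchetti and Harlow, by date of academy graduation (later first): Adeyemi (4 Mar 2005) before Beaumont and Haddad (4 Oct 2004) before Novak (2 Jul 2002) before Marchetti (25 Mar 1998) before Harlow (3 Mar 1997).
Beaumont and Haddad both have badge number 160, so the next rule applies.
Among Beaumont and Haddad, alphabetically by surname: Beaumont before Haddad.
Order: Moreau, Adeyemi, Beaumont, Haddad, Novak, Marchetti, Harlow, Ferreira, Quinn.

Adeyemi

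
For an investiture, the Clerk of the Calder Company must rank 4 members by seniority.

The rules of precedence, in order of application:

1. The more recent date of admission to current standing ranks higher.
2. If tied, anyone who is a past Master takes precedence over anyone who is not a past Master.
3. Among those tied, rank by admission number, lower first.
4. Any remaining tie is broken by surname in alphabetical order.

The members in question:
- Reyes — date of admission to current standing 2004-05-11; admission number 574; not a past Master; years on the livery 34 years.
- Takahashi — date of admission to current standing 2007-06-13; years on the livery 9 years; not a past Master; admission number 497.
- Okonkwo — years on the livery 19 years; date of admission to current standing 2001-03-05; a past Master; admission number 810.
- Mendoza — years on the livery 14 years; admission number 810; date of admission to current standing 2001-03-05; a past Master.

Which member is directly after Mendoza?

By date of admission to current standing (later first): Takahashi (2007-06-13); then Reyes (2004-05-11); then Mendoza and Okonkwo (both 2001-03-05).
Mendoza and Okonkwo are each a past Master, so the next rule applies.
Mendoza and Okonkwo both have admission number 810, so the next rule applies.
Among Mendoza and Okonkwo, alphabetically by surname: Mendoza before Okonkwo.
Order: Takahashi, Reyes, Mendoza, Okonkwo.

Okonkwo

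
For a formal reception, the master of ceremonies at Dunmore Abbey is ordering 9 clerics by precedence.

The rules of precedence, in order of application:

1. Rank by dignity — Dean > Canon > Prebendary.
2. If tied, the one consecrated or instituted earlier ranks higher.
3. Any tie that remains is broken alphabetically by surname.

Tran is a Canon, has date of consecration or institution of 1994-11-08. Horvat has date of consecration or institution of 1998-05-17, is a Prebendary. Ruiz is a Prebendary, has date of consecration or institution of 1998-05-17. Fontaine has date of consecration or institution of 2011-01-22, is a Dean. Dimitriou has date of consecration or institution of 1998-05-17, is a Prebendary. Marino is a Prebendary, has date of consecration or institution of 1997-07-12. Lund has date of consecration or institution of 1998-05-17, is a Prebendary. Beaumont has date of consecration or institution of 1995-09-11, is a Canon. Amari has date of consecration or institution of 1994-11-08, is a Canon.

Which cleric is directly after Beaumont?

By dignity: Fontaine (Dean); then Amari, Tran and Beaumont (Canon); then Marino, Dimitriou, Horvat, Lund and Ruiz (Prebendary).
Among Amari, Tran and Beaumont, by date of consecration or institution (earlier first): Amari and Tran (1994-11-08) before Beaumont (1995-09-11).
Among Amari and Tran, alphabetically by surname: Amari before Tran.
Among Marino, Dimitriou, Horvat, Lund and Ruiz, by date of consecration or institution (earlier first): Marino (1997-07-12) before Dimitriou, Horvat, Lund and Ruiz (1998-05-17).
Among Dimitriou, Horvat, Lund and Ruiz, alphabetically by surname: Dimitriou before Horvat before Lund before Ruiz.
Order: Fontaine, Amari, Tran, Beaumont, Marino, Dimitriou, Horvat, Lund, Ruiz.

Marino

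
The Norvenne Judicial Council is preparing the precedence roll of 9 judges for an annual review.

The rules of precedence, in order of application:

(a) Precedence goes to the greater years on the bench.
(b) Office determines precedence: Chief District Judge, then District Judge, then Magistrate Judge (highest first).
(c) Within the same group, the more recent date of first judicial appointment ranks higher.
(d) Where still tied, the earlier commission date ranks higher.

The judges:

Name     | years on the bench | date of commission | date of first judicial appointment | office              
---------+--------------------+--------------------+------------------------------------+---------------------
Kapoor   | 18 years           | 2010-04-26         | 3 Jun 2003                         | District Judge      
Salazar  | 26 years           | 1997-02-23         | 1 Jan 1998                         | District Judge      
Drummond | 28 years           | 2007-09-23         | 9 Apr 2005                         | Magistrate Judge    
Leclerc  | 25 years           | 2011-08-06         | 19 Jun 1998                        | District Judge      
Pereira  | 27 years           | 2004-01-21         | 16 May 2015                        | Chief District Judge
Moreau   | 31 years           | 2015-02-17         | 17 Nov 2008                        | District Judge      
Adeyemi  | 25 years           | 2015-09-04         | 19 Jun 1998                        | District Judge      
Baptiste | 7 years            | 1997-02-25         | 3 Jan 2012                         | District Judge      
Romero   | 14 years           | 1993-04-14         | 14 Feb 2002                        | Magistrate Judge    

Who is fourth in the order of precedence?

By years on the bench (higher first): Moreau (31 years); then Drummond (28 years); then Pereira (27 years); then Salazar (26 years); then Leclerc and Adeyemi (both 25 years); then Kapoor (18 years); then Romero (14 years); then Baptiste (7 years).
Leclerc and Adeyemi are each District Judge, so the next rule applies.
Leclerc and Adeyemi both have date of first judicial appointment 19 Jun 1998, so the next rule applies.
Among Leclerc and Adeyemi, by date of commission (earlier first): Leclerc (2011-08-06) before Adeyemi (2015-09-04).
Order: Moreau, Drummond, Pereira, Salazar, Leclerc, Adeyemi, Kapoor, Romero, Baptiste.

Salazar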